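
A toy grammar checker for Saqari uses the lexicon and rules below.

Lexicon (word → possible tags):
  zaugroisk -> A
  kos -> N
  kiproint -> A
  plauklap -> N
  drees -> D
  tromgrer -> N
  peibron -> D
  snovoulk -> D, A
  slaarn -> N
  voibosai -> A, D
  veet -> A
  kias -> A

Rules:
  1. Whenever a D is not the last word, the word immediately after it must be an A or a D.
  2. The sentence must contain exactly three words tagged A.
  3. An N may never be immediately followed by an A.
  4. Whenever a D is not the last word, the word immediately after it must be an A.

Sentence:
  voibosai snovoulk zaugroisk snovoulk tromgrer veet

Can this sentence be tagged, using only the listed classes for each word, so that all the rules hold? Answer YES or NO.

NO

Candidates per position — 1:voibosai {A,D}; 2:snovoulk {D,A}; 3:zaugroisk {A}; 4:snovoulk {D,A}; 5:tromgrer {N}; 6:veet {A}.
Rule 3 cannot be satisfied by any choice of tags from the lexicon.
So there is no consistent tagging.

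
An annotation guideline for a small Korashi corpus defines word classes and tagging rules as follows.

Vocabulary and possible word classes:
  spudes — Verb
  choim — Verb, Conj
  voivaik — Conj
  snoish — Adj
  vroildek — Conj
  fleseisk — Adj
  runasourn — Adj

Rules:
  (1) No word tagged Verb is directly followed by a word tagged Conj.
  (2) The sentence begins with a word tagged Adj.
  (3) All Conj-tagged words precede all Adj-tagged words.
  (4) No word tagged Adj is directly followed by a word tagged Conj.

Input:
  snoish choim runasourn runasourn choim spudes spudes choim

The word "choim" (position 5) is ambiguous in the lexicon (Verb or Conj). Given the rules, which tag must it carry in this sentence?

Candidates per position — 1:snoish {Adj}; 2:choim {Verb,Conj}; 3:runasourn {Adj}; 4:runasourn {Adj}; 5:choim {Verb,Conj}; 6:spudes {Verb}; 7:spudes {Verb}; 8:choim {Verb,Conj}.
If word 2 were Conj, no tagging could satisfy rule 3; so word 2 is Verb.
If word 5 were Conj, no tagging could satisfy rule 3; so word 5 is Verb.
If word 8 were Conj, no tagging could satisfy rule 1; so word 8 is Verb.
The unique satisfying tagging is: Adj Verb Adj Adj Verb Verb Verb Verb.
Check: rule 1 ✓; rule 2 ✓; rule 3 ✓; rule 4 ✓.

Verb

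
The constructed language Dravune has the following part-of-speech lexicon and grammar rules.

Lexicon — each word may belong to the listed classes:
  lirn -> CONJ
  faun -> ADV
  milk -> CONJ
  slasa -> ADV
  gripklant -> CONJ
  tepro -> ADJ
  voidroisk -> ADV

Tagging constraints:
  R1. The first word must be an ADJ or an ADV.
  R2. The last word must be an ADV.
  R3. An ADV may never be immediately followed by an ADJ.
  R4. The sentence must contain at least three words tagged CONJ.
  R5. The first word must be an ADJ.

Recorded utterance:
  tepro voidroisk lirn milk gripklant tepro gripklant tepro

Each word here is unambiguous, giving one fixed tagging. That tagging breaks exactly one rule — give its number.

Fixed tagging: ADJ ADV CONJ CONJ CONJ ADJ CONJ ADJ.
Applying the rules: R1 ok, R2 fails, R3 ok, R4 ok, R5 ok.
Only rule 2 fails.

2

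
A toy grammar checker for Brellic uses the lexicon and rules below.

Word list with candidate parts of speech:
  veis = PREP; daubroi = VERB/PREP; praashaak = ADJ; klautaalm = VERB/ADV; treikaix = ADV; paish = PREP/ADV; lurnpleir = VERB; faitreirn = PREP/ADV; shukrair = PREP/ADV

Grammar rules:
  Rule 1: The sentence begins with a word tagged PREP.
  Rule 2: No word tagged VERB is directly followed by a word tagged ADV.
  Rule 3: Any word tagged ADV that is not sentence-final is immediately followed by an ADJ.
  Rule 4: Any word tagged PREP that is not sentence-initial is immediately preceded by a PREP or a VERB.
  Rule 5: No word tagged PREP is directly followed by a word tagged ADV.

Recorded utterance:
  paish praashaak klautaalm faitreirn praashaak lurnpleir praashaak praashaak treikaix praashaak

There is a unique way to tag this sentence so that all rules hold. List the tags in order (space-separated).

Candidates per position — 1:paish {PREP,ADV}; 2:praashaak {ADJ}; 3:klautaalm {VERB,ADV}; 4:faitreirn {PREP,ADV}; 5:praashaak {ADJ}; 6:lurnpleir {VERB}; 7:praashaak {ADJ}; 8:praashaak {ADJ}; 9:treikaix {ADV}; 10:praashaak {ADJ}.
Position 1: ADV is ruled out by rule 1; that leaves PREP.
Position 3: ADV is ruled out by rule 3; that leaves VERB.
Position 4: ADV is ruled out by rule 2; that leaves PREP.
That leaves exactly one tagging: PREP ADJ VERB PREP ADJ VERB ADJ ADJ ADV ADJ.
Check: rule 1 satisfied; rule 2 satisfied; rule 3 satisfied; rule 4 satisfied; rule 5 satisfied.

PREP ADJ VERB PREP ADJ VERB ADJ ADJ ADV ADJ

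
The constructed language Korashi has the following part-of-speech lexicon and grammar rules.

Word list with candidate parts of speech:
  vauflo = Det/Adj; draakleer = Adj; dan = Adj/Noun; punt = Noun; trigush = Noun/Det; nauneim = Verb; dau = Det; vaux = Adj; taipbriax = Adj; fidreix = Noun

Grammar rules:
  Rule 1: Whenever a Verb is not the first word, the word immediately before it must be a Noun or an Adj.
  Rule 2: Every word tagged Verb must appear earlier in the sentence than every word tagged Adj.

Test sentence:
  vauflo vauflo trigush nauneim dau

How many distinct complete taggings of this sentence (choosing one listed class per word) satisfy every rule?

1

Candidates per position — 1:vauflo {Det,Adj}; 2:vauflo {Det,Adj}; 3:trigush {Noun,Det}; 4:nauneim {Verb}; 5:dau {Det}.
There are 8 candidate sequences in total.
The sequences that satisfy every rule: Det Det Noun Verb Det.
Count = 1.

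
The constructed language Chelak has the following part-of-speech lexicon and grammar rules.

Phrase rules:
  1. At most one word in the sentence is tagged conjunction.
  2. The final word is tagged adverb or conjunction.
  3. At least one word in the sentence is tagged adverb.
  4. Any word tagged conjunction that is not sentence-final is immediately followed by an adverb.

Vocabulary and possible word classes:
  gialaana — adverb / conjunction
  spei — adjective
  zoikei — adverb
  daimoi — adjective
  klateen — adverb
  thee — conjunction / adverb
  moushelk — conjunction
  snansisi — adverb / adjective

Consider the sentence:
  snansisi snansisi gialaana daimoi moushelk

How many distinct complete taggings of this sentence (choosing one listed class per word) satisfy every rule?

Candidates per position — 1:snansisi {adverb,adjective}; 2:snansisi {adverb,adjective}; 3:gialaana {adverb,conjunction}; 4:daimoi {adjective}; 5:moushelk {conjunction}.
There are 8 candidate sequences in total.
The sequences that satisfy every rule: adverb adverb adverb adjective conjunction; adverb adjective adverb adjective conjunction; adjective adverb adverb adjective conjunction; adjective adjective adverb adjective conjunction.
Count = 4.

4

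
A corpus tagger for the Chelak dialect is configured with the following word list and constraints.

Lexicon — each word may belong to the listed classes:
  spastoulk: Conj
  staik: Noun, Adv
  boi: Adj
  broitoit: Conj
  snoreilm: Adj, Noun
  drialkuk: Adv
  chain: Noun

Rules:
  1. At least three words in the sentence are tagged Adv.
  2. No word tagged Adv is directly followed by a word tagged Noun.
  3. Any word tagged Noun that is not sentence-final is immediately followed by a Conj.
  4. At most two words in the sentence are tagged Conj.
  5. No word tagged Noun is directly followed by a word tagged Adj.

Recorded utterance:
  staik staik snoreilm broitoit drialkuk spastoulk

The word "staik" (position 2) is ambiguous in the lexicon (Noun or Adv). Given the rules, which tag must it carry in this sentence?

Candidates per position — 1:staik {Noun,Adv}; 2:staik {Noun,Adv}; 3:snoreilm {Adj,Noun}; 4:broitoit {Conj}; 5:drialkuk {Adv}; 6:spastoulk {Conj}.
At position 1, choosing Noun makes rule 1 impossible to satisfy; hence Adv.
At position 2, choosing Noun makes rule 1 impossible to satisfy; hence Adv.
At position 3, choosing Noun makes rule 2 impossible to satisfy; hence Adj.
The only consistent sequence is: Adv Adv Adj Conj Adv Conj.
Rule-by-rule: rule 1 holds; rule 2 holds; rule 3 holds; rule 4 holds; rule 5 holds.

Adv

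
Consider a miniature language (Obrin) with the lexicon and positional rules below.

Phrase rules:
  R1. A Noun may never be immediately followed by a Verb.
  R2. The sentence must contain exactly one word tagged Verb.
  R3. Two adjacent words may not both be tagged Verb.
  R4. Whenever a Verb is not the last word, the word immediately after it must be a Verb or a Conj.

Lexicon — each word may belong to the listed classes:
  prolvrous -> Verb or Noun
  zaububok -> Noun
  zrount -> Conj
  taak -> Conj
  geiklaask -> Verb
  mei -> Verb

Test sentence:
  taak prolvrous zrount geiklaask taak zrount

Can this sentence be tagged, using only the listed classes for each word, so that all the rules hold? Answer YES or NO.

YES

Candidates per position — 1:taak {Conj}; 2:prolvrous {Verb,Noun}; 3:zrount {Conj}; 4:geiklaask {Verb}; 5:taak {Conj}; 6:zrount {Conj}.
One satisfying assignment: Conj Noun Conj Verb Conj Conj.
Rule-by-rule: rule 1 ok; rule 2 ok; rule 3 ok; rule 4 ok.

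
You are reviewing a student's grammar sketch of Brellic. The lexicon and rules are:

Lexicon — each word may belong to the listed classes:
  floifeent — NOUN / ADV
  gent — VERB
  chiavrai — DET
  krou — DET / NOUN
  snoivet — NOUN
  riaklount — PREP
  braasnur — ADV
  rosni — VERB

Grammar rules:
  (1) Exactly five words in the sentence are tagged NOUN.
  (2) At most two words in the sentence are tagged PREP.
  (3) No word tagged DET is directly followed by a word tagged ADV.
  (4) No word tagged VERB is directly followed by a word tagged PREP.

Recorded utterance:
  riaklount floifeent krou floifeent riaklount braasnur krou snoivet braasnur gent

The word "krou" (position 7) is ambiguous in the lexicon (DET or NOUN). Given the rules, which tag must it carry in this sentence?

NOUN

Candidates per position — 1:riaklount {PREP}; 2:floifeent {NOUN,ADV}; 3:krou {DET,NOUN}; 4:floifeent {NOUN,ADV}; 5:riaklount {PREP}; 6:braasnur {ADV}; 7:krou {DET,NOUN}; 8:snoivet {NOUN}; 9:braasnur {ADV}; 10:gent {VERB}.
At position 2, choosing ADV makes rule 1 impossible to satisfy; hence NOUN.
At position 3, choosing DET makes rule 1 impossible to satisfy; hence NOUN.
At position 4, choosing ADV makes rule 1 impossible to satisfy; hence NOUN.
At position 7, choosing DET makes rule 1 impossible to satisfy; hence NOUN.
The unique satisfying tagging is: PREP NOUN NOUN NOUN PREP ADV NOUN NOUN ADV VERB.
Checking: rule 1 satisfied; rule 2 satisfied; rule 3 satisfied; rule 4 satisfied.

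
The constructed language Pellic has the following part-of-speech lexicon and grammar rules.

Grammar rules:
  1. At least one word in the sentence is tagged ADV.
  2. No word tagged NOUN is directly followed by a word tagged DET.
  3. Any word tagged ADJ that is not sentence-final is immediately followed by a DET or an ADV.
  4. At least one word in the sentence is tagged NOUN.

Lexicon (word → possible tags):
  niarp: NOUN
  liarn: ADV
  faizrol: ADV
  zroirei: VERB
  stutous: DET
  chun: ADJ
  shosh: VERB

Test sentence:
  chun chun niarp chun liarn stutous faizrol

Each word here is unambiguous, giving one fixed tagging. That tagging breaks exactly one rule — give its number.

Fixed tagging: ADJ ADJ NOUN ADJ ADV DET ADV.
Applying the rules: R1 holds, R2 holds, R3 violated, R4 holds.
Only rule 3 fails.

3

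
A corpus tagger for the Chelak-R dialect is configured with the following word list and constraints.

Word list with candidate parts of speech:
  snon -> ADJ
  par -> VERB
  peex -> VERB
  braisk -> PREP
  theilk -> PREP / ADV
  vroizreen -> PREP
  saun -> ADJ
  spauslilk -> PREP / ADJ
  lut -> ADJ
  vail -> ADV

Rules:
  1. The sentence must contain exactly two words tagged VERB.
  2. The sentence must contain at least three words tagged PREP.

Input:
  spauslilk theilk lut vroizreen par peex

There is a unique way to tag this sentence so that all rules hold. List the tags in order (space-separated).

Candidates per position — 1:spauslilk {PREP,ADJ}; 2:theilk {PREP,ADV}; 3:lut {ADJ}; 4:vroizreen {PREP}; 5:par {VERB}; 6:peex {VERB}.
Position 1: ADJ is ruled out by rule 2; that leaves PREP.
Position 2: ADV is ruled out by rule 2; that leaves PREP.
So the tagging must be: PREP PREP ADJ PREP VERB VERB.
Rule-by-rule: rule 1 satisfied; rule 2 satisfied.

PREP PREP ADJ PREP VERB VERB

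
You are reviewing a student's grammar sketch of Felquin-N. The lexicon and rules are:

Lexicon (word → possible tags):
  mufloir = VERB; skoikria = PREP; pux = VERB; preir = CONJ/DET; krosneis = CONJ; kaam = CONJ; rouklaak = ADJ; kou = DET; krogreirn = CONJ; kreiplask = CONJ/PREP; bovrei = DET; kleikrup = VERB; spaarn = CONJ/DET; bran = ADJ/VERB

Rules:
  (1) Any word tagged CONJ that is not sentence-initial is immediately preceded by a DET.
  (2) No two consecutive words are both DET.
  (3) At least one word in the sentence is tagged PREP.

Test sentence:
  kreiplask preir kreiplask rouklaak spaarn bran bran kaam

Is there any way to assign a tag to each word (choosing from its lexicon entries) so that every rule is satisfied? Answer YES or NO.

Candidates per position — 1:kreiplask {CONJ,PREP}; 2:preir {CONJ,DET}; 3:kreiplask {CONJ,PREP}; 4:rouklaak {ADJ}; 5:spaarn {CONJ,DET}; 6:bran {ADJ,VERB}; 7:bran {ADJ,VERB}; 8:kaam {CONJ}.
Rule 1 cannot be satisfied by any choice of tags from the lexicon.
So there is no consistent tagging.

NO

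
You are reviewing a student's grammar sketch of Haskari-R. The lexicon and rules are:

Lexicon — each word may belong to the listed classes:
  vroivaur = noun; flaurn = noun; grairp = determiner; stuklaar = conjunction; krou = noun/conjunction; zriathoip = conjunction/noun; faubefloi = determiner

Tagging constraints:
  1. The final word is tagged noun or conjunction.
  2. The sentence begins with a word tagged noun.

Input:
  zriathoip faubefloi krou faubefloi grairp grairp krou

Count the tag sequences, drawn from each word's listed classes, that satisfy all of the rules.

4

Candidates per position — 1:zriathoip {conjunction,noun}; 2:faubefloi {determiner}; 3:krou {noun,conjunction}; 4:faubefloi {determiner}; 5:grairp {determiner}; 6:grairp {determiner}; 7:krou {noun,conjunction}.
There are 8 candidate sequences in total.
The sequences that satisfy every rule: noun determiner noun determiner determiner determiner noun; noun determiner noun determiner determiner determiner conjunction; noun determiner conjunction determiner determiner determiner noun; noun determiner conjunction determiner determiner determiner conjunction.
Count = 4.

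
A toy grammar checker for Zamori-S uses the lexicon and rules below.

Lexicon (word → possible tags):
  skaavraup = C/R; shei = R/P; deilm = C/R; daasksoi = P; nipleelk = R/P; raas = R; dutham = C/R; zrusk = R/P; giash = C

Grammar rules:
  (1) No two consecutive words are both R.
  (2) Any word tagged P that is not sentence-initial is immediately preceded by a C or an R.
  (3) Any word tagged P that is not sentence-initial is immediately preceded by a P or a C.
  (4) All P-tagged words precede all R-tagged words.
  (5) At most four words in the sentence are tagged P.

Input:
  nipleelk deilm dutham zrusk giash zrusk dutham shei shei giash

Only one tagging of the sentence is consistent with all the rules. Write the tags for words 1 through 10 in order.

Candidates per position — 1:nipleelk {R,P}; 2:deilm {C,R}; 3:dutham {C,R}; 4:zrusk {R,P}; 5:giash {C}; 6:zrusk {R,P}; 7:dutham {C,R}; 8:shei {R,P}; 9:shei {R,P}; 10:giash {C}.
The remaining ambiguous positions (1, 2, 3, 4, 6, 7, 8, 9) are resolved jointly — only one combination satisfies every rule.
The only consistent sequence is: P C C P C P C P R C.
Check: rule 1 ok; rule 2 ok; rule 3 ok; rule 4 ok; rule 5 ok.

P C C P C P C P R C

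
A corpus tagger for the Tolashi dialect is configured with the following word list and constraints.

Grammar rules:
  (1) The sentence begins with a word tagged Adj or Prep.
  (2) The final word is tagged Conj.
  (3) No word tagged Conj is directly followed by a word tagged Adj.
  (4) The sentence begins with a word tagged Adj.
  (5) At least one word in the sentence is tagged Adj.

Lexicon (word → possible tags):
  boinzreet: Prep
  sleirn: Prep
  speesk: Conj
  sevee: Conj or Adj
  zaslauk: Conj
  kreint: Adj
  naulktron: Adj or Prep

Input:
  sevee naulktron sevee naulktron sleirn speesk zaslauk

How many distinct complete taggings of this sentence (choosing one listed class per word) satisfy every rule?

6

Candidates per position — 1:sevee {Conj,Adj}; 2:naulktron {Adj,Prep}; 3:sevee {Conj,Adj}; 4:naulktron {Adj,Prep}; 5:sleirn {Prep}; 6:speesk {Conj}; 7:zaslauk {Conj}.
There are 16 candidate sequences in total.
Checking each against the rules leaves 6 sequences.
Count = 6.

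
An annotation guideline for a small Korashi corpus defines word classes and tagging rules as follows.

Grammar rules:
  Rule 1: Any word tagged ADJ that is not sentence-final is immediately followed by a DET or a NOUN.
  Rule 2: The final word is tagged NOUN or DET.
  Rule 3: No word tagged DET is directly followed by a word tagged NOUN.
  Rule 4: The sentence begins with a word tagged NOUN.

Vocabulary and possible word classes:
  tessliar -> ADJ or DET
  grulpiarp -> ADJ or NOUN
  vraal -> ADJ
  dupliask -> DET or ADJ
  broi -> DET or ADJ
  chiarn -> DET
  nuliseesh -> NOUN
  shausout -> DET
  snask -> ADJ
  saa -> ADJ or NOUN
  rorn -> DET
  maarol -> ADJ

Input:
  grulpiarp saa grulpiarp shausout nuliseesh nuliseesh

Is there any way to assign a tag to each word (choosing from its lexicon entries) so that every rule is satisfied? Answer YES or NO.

Candidates per position — 1:grulpiarp {ADJ,NOUN}; 2:saa {ADJ,NOUN}; 3:grulpiarp {ADJ,NOUN}; 4:shausout {DET}; 5:nuliseesh {NOUN}; 6:nuliseesh {NOUN}.
Rule 3 cannot be satisfied by any choice of tags from the lexicon.
So there is no consistent tagging.

NO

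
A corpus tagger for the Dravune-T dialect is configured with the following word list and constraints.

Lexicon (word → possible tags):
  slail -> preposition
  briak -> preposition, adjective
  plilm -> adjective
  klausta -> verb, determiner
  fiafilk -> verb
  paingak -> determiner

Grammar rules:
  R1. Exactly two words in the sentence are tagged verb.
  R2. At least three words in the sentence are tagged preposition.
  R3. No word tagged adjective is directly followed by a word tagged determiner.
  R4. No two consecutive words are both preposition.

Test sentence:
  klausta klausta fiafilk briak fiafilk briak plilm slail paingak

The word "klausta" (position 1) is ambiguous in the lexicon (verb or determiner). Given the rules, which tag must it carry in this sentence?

Candidates per position — 1:klausta {verb,determiner}; 2:klausta {verb,determiner}; 3:fiafilk {verb}; 4:briak {preposition,adjective}; 5:fiafilk {verb}; 6:briak {preposition,adjective}; 7:plilm {adjective}; 8:slail {preposition}; 9:paingak {determiner}.
Word 1 cannot be verb — rule 1 would then fail for every completion. It is determiner.
Word 2 cannot be verb — rule 1 would then fail for every completion. It is determiner.
Word 4 cannot be adjective — rule 2 would then fail for every completion. It is preposition.
Word 6 cannot be adjective — rule 2 would then fail for every completion. It is preposition.
That leaves exactly one tagging: determiner determiner verb preposition verb preposition adjective preposition determiner.
Checking: rule 1 holds; rule 2 holds; rule 3 holds; rule 4 holds.

determiner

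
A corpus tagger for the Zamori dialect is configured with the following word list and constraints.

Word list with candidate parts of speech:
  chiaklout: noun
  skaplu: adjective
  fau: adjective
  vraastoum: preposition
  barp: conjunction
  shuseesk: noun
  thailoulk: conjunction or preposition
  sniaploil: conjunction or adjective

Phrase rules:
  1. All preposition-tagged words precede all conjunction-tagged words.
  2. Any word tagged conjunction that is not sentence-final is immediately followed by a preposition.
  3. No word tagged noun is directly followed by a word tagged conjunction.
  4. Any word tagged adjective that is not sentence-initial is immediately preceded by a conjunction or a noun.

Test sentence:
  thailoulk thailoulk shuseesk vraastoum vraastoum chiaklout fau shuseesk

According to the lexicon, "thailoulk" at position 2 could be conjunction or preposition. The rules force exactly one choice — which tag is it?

Candidates per position — 1:thailoulk {conjunction,preposition}; 2:thailoulk {conjunction,preposition}; 3:shuseesk {noun}; 4:vraastoum {preposition}; 5:vraastoum {preposition}; 6:chiaklout {noun}; 7:fau {adjective}; 8:shuseesk {noun}.
Word 1 cannot be conjunction — rule 1 would then fail for every completion. It is preposition.
Word 2 cannot be conjunction — rule 1 would then fail for every completion. It is preposition.
That leaves exactly one tagging: preposition preposition noun preposition preposition noun adjective noun.
Check: rule 1 ok; rule 2 ok; rule 3 ok; rule 4 ok.

preposition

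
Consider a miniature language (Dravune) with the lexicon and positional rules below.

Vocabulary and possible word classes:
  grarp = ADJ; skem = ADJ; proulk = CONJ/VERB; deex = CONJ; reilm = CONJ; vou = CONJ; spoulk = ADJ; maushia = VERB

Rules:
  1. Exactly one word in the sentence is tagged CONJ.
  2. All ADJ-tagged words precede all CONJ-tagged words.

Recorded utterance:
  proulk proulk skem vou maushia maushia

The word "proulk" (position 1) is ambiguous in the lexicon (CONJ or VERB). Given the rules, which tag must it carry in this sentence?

Candidates per position — 1:proulk {CONJ,VERB}; 2:proulk {CONJ,VERB}; 3:skem {ADJ}; 4:vou {CONJ}; 5:maushia {VERB}; 6:maushia {VERB}.
Word 1 cannot be CONJ — rule 1 would then fail for every completion. It is VERB.
Word 2 cannot be CONJ — rule 1 would then fail for every completion. It is VERB.
So the tagging must be: VERB VERB ADJ CONJ VERB VERB.
Checking: rule 1 ok; rule 2 ok.

VERB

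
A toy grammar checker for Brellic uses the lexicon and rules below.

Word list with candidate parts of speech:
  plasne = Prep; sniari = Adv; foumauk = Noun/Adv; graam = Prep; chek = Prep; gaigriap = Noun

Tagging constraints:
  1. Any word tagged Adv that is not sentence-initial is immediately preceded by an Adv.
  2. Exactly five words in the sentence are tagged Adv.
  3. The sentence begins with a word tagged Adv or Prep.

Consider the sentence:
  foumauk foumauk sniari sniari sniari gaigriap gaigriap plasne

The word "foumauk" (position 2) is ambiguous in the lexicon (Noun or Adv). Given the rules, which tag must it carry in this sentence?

Adv

Candidates per position — 1:foumauk {Noun,Adv}; 2:foumauk {Noun,Adv}; 3:sniari {Adv}; 4:sniari {Adv}; 5:sniari {Adv}; 6:gaigriap {Noun}; 7:gaigriap {Noun}; 8:plasne {Prep}.
At position 1, choosing Noun makes rule 1 impossible to satisfy; hence Adv.
At position 2, choosing Noun makes rule 1 impossible to satisfy; hence Adv.
That leaves exactly one tagging: Adv Adv Adv Adv Adv Noun Noun Prep.
Checking: rule 1 holds; rule 2 holds; rule 3 holds.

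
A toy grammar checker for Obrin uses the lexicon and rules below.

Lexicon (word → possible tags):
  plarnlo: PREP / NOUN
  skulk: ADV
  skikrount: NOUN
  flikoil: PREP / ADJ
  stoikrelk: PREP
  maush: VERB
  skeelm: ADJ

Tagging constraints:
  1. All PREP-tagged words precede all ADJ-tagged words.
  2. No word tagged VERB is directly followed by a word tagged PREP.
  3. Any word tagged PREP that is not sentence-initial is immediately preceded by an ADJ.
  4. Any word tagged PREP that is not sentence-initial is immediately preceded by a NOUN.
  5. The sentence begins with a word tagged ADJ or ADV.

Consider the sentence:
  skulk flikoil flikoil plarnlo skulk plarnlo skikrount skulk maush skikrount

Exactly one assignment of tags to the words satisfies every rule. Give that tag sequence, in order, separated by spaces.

Candidates per position — 1:skulk {ADV}; 2:flikoil {PREP,ADJ}; 3:flikoil {PREP,ADJ}; 4:plarnlo {PREP,NOUN}; 5:skulk {ADV}; 6:plarnlo {PREP,NOUN}; 7:skikrount {NOUN}; 8:skulk {ADV}; 9:maush {VERB}; 10:skikrount {NOUN}.
If word 2 were PREP, no tagging could satisfy rule 3; so word 2 is ADJ.
If word 3 were PREP, no tagging could satisfy rule 1; so word 3 is ADJ.
If word 4 were PREP, no tagging could satisfy rule 1; so word 4 is NOUN.
If word 6 were PREP, no tagging could satisfy rule 1; so word 6 is NOUN.
The unique satisfying tagging is: ADV ADJ ADJ NOUN ADV NOUN NOUN ADV VERB NOUN.
Verifying each rule — rule 1 satisfied; rule 2 satisfied; rule 3 satisfied; rule 4 satisfied; rule 5 satisfied.

ADV ADJ ADJ NOUN ADV NOUN NOUN ADV VERB NOUN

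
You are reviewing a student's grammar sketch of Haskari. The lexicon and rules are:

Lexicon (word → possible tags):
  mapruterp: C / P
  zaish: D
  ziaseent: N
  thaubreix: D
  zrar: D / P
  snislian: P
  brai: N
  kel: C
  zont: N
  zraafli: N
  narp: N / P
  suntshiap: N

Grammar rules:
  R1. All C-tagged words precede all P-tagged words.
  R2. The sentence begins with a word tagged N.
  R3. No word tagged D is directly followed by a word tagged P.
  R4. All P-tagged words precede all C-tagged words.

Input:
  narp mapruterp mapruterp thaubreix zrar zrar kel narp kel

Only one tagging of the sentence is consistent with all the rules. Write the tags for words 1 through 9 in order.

N C C D D D C N C

Candidates per position — 1:narp {N,P}; 2:mapruterp {C,P}; 3:mapruterp {C,P}; 4:thaubreix {D}; 5:zrar {D,P}; 6:zrar {D,P}; 7:kel {C}; 8:narp {N,P}; 9:kel {C}.
At position 1, choosing P makes rule 1 impossible to satisfy; hence N.
At position 2, choosing P makes rule 1 impossible to satisfy; hence C.
At position 3, choosing P makes rule 1 impossible to satisfy; hence C.
At position 5, choosing P makes rule 1 impossible to satisfy; hence D.
At position 6, choosing P makes rule 1 impossible to satisfy; hence D.
At position 8, choosing P makes rule 1 impossible to satisfy; hence N.
The only consistent sequence is: N C C D D D C N C.
Verifying each rule — rule 1 holds; rule 2 holds; rule 3 holds; rule 4 holds.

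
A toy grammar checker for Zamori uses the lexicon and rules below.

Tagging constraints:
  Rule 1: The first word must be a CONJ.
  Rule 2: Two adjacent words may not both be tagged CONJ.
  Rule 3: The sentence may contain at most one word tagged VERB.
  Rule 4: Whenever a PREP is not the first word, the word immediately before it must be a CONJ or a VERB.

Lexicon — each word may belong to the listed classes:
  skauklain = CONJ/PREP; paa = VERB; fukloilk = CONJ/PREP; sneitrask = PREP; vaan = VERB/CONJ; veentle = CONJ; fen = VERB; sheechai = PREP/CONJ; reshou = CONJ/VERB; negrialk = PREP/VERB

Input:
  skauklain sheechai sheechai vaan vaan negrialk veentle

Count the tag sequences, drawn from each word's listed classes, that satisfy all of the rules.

Candidates per position — 1:skauklain {CONJ,PREP}; 2:sheechai {PREP,CONJ}; 3:sheechai {PREP,CONJ}; 4:vaan {VERB,CONJ}; 5:vaan {VERB,CONJ}; 6:negrialk {PREP,VERB}; 7:veentle {CONJ}.
There are 64 candidate sequences in total.
The sequences that satisfy every rule: CONJ PREP CONJ VERB CONJ PREP CONJ.
Count = 1.

1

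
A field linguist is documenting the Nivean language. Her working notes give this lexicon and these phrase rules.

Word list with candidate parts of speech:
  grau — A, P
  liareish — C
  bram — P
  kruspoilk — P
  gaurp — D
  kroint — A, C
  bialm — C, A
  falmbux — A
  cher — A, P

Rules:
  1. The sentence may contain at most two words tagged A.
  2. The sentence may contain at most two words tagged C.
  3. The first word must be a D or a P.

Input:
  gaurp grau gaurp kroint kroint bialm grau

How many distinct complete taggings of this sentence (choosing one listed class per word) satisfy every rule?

Candidates per position — 1:gaurp {D}; 2:grau {A,P}; 3:gaurp {D}; 4:kroint {A,C}; 5:kroint {A,C}; 6:bialm {C,A}; 7:grau {A,P}.
There are 32 candidate sequences in total.
Checking each against the rules leaves 12 sequences.
Count = 12.

12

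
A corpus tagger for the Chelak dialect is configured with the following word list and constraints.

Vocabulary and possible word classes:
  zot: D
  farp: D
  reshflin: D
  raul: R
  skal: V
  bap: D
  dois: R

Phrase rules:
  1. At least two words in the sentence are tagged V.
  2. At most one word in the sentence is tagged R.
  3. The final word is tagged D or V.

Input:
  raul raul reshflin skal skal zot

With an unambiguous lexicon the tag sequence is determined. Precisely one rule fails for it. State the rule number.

2

Fixed tagging: R R D V V D.
Rule check: R1 holds, R2 violated, R3 holds.
Only rule 2 fails.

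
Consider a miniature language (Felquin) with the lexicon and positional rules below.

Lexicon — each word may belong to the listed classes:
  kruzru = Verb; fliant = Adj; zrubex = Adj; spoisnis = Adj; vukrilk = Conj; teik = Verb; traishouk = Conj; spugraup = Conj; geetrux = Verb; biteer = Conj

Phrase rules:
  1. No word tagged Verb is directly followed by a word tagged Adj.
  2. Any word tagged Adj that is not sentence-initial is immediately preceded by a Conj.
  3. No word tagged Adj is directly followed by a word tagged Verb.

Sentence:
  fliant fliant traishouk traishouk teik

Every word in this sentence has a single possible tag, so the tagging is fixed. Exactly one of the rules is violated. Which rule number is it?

2

Fixed tagging: Adj Adj Conj Conj Verb.
Checking each rule: R1 pass, R2 fail, R3 pass.
Only rule 2 fails.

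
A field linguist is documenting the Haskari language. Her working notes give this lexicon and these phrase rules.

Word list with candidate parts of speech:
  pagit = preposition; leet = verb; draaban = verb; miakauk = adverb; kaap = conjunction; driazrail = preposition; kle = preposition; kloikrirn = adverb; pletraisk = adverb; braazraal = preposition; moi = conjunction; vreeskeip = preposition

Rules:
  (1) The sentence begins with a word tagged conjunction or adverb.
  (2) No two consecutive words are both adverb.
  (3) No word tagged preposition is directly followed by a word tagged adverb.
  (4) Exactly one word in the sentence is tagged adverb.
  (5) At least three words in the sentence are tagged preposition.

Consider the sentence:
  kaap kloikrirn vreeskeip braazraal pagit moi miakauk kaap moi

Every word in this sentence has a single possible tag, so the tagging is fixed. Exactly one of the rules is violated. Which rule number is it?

4

Fixed tagging: conjunction adverb preposition preposition preposition conjunction adverb conjunction conjunction.
Checking each rule: R1 ✓, R2 ✓, R3 ✓, R4 ✗, R5 ✓.
Only rule 4 fails.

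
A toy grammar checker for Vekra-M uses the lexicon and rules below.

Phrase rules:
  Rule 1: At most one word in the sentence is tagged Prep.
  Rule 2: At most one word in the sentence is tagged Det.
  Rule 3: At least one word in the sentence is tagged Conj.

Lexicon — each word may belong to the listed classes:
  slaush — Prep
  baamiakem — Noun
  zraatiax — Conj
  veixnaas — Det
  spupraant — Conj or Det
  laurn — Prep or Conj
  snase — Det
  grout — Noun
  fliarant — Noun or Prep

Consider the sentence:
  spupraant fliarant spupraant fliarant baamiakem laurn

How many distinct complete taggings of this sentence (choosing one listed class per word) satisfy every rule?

12

Candidates per position — 1:spupraant {Conj,Det}; 2:fliarant {Noun,Prep}; 3:spupraant {Conj,Det}; 4:fliarant {Noun,Prep}; 5:baamiakem {Noun}; 6:laurn {Prep,Conj}.
There are 32 candidate sequences in total.
Checking each against the rules leaves 12 sequences.
Count = 12.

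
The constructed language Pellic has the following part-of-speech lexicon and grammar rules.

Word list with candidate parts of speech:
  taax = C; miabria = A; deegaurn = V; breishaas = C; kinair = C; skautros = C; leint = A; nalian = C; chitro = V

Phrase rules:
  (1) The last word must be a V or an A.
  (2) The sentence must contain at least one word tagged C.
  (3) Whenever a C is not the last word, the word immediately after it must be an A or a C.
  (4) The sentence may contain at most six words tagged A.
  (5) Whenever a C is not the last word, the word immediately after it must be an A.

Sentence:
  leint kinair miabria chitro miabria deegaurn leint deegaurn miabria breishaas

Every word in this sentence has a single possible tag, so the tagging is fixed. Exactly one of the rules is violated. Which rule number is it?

1

Fixed tagging: A C A V A V A V A C.
Rule check: R1 violated, R2 holds, R3 holds, R4 holds, R5 holds.
Only rule 1 fails.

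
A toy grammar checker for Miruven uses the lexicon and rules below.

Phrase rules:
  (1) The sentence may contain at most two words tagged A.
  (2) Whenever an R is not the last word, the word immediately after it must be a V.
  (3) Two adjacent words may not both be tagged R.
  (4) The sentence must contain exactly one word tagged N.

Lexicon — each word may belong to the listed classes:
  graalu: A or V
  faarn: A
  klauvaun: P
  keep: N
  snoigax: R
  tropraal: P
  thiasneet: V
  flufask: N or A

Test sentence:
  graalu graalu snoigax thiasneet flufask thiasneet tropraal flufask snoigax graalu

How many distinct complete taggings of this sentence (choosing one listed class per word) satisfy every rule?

6

Candidates per position — 1:graalu {A,V}; 2:graalu {A,V}; 3:snoigax {R}; 4:thiasneet {V}; 5:flufask {N,A}; 6:thiasneet {V}; 7:tropraal {P}; 8:flufask {N,A}; 9:snoigax {R}; 10:graalu {A,V}.
There are 32 candidate sequences in total.
Checking each against the rules leaves 6 sequences.
Count = 6.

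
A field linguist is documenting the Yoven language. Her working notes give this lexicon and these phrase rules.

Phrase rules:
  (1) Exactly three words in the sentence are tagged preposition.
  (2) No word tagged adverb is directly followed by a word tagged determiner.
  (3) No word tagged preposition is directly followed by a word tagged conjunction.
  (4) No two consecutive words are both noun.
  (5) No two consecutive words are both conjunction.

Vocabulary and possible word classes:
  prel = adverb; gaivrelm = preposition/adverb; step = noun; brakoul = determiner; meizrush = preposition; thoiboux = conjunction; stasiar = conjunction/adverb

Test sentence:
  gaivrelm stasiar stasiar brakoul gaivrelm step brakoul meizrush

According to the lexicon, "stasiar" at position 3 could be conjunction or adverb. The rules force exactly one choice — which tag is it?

Candidates per position — 1:gaivrelm {preposition,adverb}; 2:stasiar {conjunction,adverb}; 3:stasiar {conjunction,adverb}; 4:brakoul {determiner}; 5:gaivrelm {preposition,adverb}; 6:step {noun}; 7:brakoul {determiner}; 8:meizrush {preposition}.
At position 1, choosing adverb makes rule 1 impossible to satisfy; hence preposition.
At position 2, choosing conjunction makes rule 3 impossible to satisfy; hence adverb.
At position 3, choosing adverb makes rule 2 impossible to satisfy; hence conjunction.
At position 5, choosing adverb makes rule 1 impossible to satisfy; hence preposition.
The only consistent sequence is: preposition adverb conjunction determiner preposition noun determiner preposition.
Check: rule 1 ✓; rule 2 ✓; rule 3 ✓; rule 4 ✓; rule 5 ✓.

conjunction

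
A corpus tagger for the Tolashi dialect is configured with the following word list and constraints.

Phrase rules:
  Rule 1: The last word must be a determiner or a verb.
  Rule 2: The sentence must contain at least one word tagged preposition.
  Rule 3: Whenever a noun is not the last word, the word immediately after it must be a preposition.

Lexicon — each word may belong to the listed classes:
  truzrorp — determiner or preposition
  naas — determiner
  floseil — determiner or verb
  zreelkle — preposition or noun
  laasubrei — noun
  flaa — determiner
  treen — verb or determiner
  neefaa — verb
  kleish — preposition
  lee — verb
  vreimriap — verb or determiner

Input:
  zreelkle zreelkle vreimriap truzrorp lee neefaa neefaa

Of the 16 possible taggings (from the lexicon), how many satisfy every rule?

Candidates per position — 1:zreelkle {preposition,noun}; 2:zreelkle {preposition,noun}; 3:vreimriap {verb,determiner}; 4:truzrorp {determiner,preposition}; 5:lee {verb}; 6:neefaa {verb}; 7:neefaa {verb}.
There are 16 candidate sequences in total.
Checking each against the rules leaves 8 sequences.
Count = 8.

8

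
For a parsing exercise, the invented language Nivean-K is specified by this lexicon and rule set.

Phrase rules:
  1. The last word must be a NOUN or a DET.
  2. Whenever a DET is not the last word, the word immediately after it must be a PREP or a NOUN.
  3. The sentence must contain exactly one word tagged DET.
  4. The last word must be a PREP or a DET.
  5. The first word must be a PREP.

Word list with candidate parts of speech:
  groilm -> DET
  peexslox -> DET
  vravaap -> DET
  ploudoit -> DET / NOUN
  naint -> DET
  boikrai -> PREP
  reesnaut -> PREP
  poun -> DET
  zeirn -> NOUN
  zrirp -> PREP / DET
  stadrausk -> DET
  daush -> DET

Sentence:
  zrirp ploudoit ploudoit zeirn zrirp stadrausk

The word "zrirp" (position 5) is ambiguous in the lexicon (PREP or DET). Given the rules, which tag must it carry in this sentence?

Candidates per position — 1:zrirp {PREP,DET}; 2:ploudoit {DET,NOUN}; 3:ploudoit {DET,NOUN}; 4:zeirn {NOUN}; 5:zrirp {PREP,DET}; 6:stadrausk {DET}.
Position 1: DET is ruled out by rule 3; that leaves PREP.
Position 2: DET is ruled out by rule 3; that leaves NOUN.
Position 3: DET is ruled out by rule 3; that leaves NOUN.
Position 5: DET is ruled out by rule 2; that leaves PREP.
The unique satisfying tagging is: PREP NOUN NOUN NOUN PREP DET.
Checking: rule 1 ok; rule 2 ok; rule 3 ok; rule 4 ok; rule 5 ok.

PREP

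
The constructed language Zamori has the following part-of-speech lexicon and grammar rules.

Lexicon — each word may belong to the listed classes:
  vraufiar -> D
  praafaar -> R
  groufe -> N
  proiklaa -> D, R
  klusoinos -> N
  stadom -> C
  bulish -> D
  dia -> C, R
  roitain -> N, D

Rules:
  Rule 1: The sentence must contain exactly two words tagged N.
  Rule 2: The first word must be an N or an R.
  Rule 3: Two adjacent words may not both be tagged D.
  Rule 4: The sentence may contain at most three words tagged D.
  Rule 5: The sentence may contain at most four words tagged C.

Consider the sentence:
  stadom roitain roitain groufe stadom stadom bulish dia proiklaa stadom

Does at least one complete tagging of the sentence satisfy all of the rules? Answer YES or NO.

NO

Candidates per position — 1:stadom {C}; 2:roitain {N,D}; 3:roitain {N,D}; 4:groufe {N}; 5:stadom {C}; 6:stadom {C}; 7:bulish {D}; 8:dia {C,R}; 9:proiklaa {D,R}; 10:stadom {C}.
Rule 2 cannot be satisfied by any choice of tags from the lexicon.
So there is no consistent tagging.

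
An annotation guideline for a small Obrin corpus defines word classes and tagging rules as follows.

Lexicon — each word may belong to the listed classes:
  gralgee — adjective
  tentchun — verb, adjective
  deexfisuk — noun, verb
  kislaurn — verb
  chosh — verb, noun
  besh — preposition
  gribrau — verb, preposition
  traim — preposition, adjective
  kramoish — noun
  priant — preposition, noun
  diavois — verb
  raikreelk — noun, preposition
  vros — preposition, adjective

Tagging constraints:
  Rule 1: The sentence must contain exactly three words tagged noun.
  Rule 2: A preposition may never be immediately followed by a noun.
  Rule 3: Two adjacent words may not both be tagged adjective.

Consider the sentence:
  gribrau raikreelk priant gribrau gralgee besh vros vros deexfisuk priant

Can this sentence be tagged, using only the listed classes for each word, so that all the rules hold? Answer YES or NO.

Candidates per position — 1:gribrau {verb,preposition}; 2:raikreelk {noun,preposition}; 3:priant {preposition,noun}; 4:gribrau {verb,preposition}; 5:gralgee {adjective}; 6:besh {preposition}; 7:vros {preposition,adjective}; 8:vros {preposition,adjective}; 9:deexfisuk {noun,verb}; 10:priant {preposition,noun}.
One satisfying assignment: verb noun preposition preposition adjective preposition preposition adjective noun noun.
Check: rule 1 ✓; rule 2 ✓; rule 3 ✓.

YES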